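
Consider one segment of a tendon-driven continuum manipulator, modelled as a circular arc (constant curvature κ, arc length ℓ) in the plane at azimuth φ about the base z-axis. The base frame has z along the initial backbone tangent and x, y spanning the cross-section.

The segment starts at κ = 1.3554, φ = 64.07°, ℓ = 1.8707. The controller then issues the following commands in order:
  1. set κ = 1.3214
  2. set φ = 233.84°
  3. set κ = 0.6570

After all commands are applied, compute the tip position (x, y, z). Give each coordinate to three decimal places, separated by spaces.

initial: κ=1.3554, φ=64.07°, ℓ=1.8707
cmd 1: set κ=1.3214 → (κ,φ,ℓ)=(1.3214,64.07°,1.8707) → tip=(0.5904,1.2142,0.4697)
cmd 2: set φ=233.84° → (κ,φ,ℓ)=(1.3214,233.84°,1.8707) → tip=(-0.7966,-1.0900,0.4697)
cmd 3: set κ=0.6570 → (κ,φ,ℓ)=(0.6570,233.84°,1.8707) → tip=(-0.5971,-0.8170,1.4340)

-0.597 -0.817 1.434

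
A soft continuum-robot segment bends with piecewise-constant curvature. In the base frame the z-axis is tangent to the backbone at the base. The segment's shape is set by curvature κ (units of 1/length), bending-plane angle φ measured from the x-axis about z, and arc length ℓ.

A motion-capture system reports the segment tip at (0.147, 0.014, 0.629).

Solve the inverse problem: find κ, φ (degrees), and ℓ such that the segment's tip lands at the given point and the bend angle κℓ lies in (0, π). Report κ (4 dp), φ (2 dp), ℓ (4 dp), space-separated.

ρ = √(x²+y²) = √(0.147² + 0.014²) = 0.14767
φ = atan2(y, x) mod 360° = atan2(0.014, 0.147) = 5.4403°
|p|² = ρ² + z² = 0.14767² + 0.629² = 0.41745
κ = 2ρ / |p|² = 2×0.14767 / 0.41745 = 0.70747
θ = 2·atan2(ρ, z) = 2·atan2(0.14767, 0.629) = 0.46117 rad
ℓ = θ/κ = 0.46117/0.70747 = 0.65186

0.7075 5.44 0.6519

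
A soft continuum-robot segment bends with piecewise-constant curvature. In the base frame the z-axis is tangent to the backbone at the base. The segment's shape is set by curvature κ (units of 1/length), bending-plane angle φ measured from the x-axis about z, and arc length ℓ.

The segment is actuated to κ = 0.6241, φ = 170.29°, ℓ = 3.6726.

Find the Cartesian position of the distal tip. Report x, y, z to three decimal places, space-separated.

-2.622 0.449 1.203

θ = κ·ℓ = 0.6241 × 3.6726 = 2.29207 rad
ρ = (1 − cos θ)/κ = (1 − -0.66034)/0.6241 = 2.66038
z = sin θ / κ = 0.75097/0.6241 = 1.20328
x = ρ cos φ = 2.66038 × cos(170.29°) = -2.62226
y = ρ sin φ = 2.66038 × sin(170.29°) = 0.44870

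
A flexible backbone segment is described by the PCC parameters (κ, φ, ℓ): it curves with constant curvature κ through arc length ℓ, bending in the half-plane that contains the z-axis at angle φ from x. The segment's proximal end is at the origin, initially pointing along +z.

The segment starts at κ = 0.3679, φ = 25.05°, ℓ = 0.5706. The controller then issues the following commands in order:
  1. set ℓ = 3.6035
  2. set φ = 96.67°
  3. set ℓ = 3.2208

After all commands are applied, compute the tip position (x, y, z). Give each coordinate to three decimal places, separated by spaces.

-0.197 1.684 2.518

initial: κ=0.3679, φ=25.05°, ℓ=0.5706
cmd 1: set ℓ=3.6035 → (κ,φ,ℓ)=(0.3679,25.05°,3.6035) → tip=(1.8650,0.8717,2.6369)
cmd 2: set φ=96.67° → (κ,φ,ℓ)=(0.3679,96.67°,3.6035) → tip=(-0.2391,2.0447,2.6369)
cmd 3: set ℓ=3.2208 → (κ,φ,ℓ)=(0.3679,96.67°,3.2208) → tip=(-0.1969,1.6837,2.5183)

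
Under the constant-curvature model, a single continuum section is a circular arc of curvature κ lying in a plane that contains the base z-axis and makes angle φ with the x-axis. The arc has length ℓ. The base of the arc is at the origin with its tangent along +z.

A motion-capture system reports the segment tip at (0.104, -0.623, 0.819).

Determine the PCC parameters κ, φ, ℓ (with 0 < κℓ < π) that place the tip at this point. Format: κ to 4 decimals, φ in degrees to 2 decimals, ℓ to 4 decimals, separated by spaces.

1.1809 279.48 1.1126

ρ = √(x²+y²) = √(0.104² + -0.623²) = 0.63162
φ = atan2(y, x) mod 360° = atan2(-0.623, 0.104) = 279.4772°
|p|² = ρ² + z² = 0.63162² + 0.819² = 1.06971
κ = 2ρ / |p|² = 2×0.63162 / 1.06971 = 1.18092
θ = 2·atan2(ρ, z) = 2·atan2(0.63162, 0.819) = 1.31388 rad
ℓ = θ/κ = 1.31388/1.18092 = 1.11258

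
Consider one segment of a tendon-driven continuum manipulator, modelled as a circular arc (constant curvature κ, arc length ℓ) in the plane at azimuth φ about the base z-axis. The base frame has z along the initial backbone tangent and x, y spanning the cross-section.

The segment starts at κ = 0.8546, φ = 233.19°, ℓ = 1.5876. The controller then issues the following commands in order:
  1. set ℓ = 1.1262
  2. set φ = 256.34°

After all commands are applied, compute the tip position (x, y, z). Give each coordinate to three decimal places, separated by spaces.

initial: κ=0.8546, φ=233.19°, ℓ=1.5876
cmd 1: set ℓ=1.1262 → (κ,φ,ℓ)=(0.8546,233.19°,1.1262) → tip=(-0.3004,-0.4014,0.9602)
cmd 2: set φ=256.34° → (κ,φ,ℓ)=(0.8546,256.34°,1.1262) → tip=(-0.1184,-0.4872,0.9602)

-0.118 -0.487 0.960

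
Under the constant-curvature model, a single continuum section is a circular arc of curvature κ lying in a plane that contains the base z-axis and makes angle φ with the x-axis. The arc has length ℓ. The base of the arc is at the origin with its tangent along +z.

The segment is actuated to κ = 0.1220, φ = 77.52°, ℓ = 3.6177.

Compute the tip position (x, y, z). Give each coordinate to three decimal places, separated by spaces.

0.170 0.767 3.501

θ = κ·ℓ = 0.1220 × 3.6177 = 0.44136 rad
ρ = (1 − cos θ)/κ = (1 − 0.90417)/0.1220 = 0.78548
z = sin θ / κ = 0.42717/0.1220 = 3.50139
x = ρ cos φ = 0.78548 × cos(77.52°) = 0.16974
y = ρ sin φ = 0.78548 × sin(77.52°) = 0.76692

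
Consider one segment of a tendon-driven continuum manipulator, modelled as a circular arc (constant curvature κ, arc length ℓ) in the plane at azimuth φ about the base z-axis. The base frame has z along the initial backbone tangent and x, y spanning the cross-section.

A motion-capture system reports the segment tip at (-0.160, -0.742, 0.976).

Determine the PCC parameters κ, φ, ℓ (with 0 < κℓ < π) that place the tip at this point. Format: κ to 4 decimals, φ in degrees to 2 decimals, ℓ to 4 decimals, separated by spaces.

ρ = √(x²+y²) = √(-0.160² + -0.742²) = 0.75905
φ = atan2(y, x) mod 360° = atan2(-0.742, -0.160) = 257.8314°
|p|² = ρ² + z² = 0.75905² + 0.976² = 1.52874
κ = 2ρ / |p|² = 2×0.75905 / 1.52874 = 0.99305
θ = 2·atan2(ρ, z) = 2·atan2(0.75905, 0.976) = 1.32201 rad
ℓ = θ/κ = 1.32201/0.99305 = 1.33127

0.9930 257.83 1.3313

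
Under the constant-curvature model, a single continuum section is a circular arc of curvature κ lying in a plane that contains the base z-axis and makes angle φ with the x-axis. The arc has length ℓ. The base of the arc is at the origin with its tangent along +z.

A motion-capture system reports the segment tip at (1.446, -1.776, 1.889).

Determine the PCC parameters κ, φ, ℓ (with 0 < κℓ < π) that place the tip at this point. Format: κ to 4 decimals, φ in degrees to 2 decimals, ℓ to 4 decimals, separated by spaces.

ρ = √(x²+y²) = √(1.446² + -1.776²) = 2.29022
φ = atan2(y, x) mod 360° = atan2(-1.776, 1.446) = 309.1521°
|p|² = ρ² + z² = 2.29022² + 1.889² = 8.81341
κ = 2ρ / |p|² = 2×2.29022 / 8.81341 = 0.51971
θ = 2·atan2(ρ, z) = 2·atan2(2.29022, 1.889) = 1.76222 rad
ℓ = θ/κ = 1.76222/0.51971 = 3.39076

0.5197 309.15 3.3908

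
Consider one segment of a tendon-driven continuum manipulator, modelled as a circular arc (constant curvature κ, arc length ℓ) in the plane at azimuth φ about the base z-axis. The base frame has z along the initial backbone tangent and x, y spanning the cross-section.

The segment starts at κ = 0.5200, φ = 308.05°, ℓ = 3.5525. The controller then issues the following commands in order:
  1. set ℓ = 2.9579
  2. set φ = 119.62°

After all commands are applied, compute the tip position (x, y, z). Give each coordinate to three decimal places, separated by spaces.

initial: κ=0.5200, φ=308.05°, ℓ=3.5525
cmd 1: set ℓ=2.9579 → (κ,φ,ℓ)=(0.5200,308.05°,2.9579) → tip=(1.1465,-1.4649,1.9220)
cmd 2: set φ=119.62° → (κ,φ,ℓ)=(0.5200,119.62°,2.9579) → tip=(-0.9194,1.6171,1.9220)

-0.919 1.617 1.922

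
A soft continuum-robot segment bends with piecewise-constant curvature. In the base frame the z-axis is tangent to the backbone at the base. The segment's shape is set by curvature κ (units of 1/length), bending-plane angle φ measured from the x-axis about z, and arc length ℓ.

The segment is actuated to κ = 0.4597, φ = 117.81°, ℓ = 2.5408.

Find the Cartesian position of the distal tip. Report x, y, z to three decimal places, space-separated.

θ = κ·ℓ = 0.4597 × 2.5408 = 1.16801 rad
ρ = (1 − cos θ)/κ = (1 − 0.39199)/0.4597 = 1.32263
z = sin θ / κ = 0.91997/0.4597 = 2.00124
x = ρ cos φ = 1.32263 × cos(117.81°) = -0.61706
y = ρ sin φ = 1.32263 × sin(117.81°) = 1.16987

-0.617 1.170 2.001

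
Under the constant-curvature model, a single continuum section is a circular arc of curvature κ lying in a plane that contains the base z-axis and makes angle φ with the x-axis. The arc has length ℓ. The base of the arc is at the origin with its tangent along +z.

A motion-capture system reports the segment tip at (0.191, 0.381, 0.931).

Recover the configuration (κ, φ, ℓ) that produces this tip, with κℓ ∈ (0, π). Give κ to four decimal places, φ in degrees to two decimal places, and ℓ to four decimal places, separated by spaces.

ρ = √(x²+y²) = √(0.191² + 0.381²) = 0.42619
φ = atan2(y, x) mod 360° = atan2(0.381, 0.191) = 63.3748°
|p|² = ρ² + z² = 0.42619² + 0.931² = 1.04840
κ = 2ρ / |p|² = 2×0.42619 / 1.04840 = 0.81304
θ = 2·atan2(ρ, z) = 2·atan2(0.42619, 0.931) = 0.85861 rad
ℓ = θ/κ = 0.85861/0.81304 = 1.05606

0.8130 63.37 1.0561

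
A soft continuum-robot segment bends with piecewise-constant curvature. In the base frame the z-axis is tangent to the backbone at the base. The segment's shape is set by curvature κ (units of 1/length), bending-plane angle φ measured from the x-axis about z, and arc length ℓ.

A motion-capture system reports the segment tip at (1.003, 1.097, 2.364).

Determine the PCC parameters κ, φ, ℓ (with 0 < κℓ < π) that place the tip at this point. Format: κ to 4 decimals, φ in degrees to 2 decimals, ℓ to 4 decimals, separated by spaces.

0.3812 47.56 2.9447

ρ = √(x²+y²) = √(1.003² + 1.097²) = 1.48641
φ = atan2(y, x) mod 360° = atan2(1.097, 1.003) = 47.5630°
|p|² = ρ² + z² = 1.48641² + 2.364² = 7.79791
κ = 2ρ / |p|² = 2×1.48641 / 7.79791 = 0.38123
θ = 2·atan2(ρ, z) = 2·atan2(1.48641, 2.364) = 1.12261 rad
ℓ = θ/κ = 1.12261/0.38123 = 2.94468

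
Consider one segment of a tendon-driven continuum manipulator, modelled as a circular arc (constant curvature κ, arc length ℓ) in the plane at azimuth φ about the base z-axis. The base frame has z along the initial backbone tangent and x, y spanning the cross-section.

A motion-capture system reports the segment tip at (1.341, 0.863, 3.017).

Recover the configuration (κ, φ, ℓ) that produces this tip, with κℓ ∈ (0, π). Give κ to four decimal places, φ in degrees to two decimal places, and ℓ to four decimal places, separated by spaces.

ρ = √(x²+y²) = √(1.341² + 0.863²) = 1.59469
φ = atan2(y, x) mod 360° = atan2(0.863, 1.341) = 32.7633°
|p|² = ρ² + z² = 1.59469² + 3.017² = 11.64534
κ = 2ρ / |p|² = 2×1.59469 / 11.64534 = 0.27388
θ = 2·atan2(ρ, z) = 2·atan2(1.59469, 3.017) = 0.97248 rad
ℓ = θ/κ = 0.97248/0.27388 = 3.55080

0.2739 32.76 3.5508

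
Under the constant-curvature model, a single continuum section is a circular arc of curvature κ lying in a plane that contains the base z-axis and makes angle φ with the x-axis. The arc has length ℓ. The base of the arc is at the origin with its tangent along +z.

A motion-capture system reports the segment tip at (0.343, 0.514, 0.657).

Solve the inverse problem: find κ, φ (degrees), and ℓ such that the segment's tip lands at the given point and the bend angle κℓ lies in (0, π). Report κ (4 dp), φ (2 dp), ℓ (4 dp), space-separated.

1.5192 56.28 0.9936

ρ = √(x²+y²) = √(0.343² + 0.514²) = 0.61794
φ = atan2(y, x) mod 360° = atan2(0.514, 0.343) = 56.2842°
|p|² = ρ² + z² = 0.61794² + 0.657² = 0.81349
κ = 2ρ / |p|² = 2×0.61794 / 0.81349 = 1.51921
θ = 2·atan2(ρ, z) = 2·atan2(0.61794, 0.657) = 1.50954 rad
ℓ = θ/κ = 1.50954/1.51921 = 0.99363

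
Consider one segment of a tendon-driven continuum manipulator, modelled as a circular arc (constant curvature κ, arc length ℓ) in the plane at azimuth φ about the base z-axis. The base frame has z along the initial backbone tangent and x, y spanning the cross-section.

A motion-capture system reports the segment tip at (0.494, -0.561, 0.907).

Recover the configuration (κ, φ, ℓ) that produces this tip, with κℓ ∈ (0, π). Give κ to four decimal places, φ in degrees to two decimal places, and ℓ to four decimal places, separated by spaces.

1.0822 311.37 1.2738

ρ = √(x²+y²) = √(0.494² + -0.561²) = 0.74750
φ = atan2(y, x) mod 360° = atan2(-0.561, 0.494) = 311.3662°
|p|² = ρ² + z² = 0.74750² + 0.907² = 1.38141
κ = 2ρ / |p|² = 2×0.74750 / 1.38141 = 1.08223
θ = 2·atan2(ρ, z) = 2·atan2(0.74750, 0.907) = 1.37858 rad
ℓ = θ/κ = 1.37858/1.08223 = 1.27383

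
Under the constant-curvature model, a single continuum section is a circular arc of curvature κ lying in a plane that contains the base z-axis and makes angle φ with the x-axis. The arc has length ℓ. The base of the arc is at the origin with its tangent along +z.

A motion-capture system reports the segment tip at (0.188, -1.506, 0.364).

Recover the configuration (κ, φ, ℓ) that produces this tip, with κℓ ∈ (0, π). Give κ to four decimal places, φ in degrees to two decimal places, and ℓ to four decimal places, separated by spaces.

ρ = √(x²+y²) = √(0.188² + -1.506²) = 1.51769
φ = atan2(y, x) mod 360° = atan2(-1.506, 0.188) = 277.1157°
|p|² = ρ² + z² = 1.51769² + 0.364² = 2.43588
κ = 2ρ / |p|² = 2×1.51769 / 2.43588 = 1.24611
θ = 2·atan2(ρ, z) = 2·atan2(1.51769, 0.364) = 2.67081 rad
ℓ = θ/κ = 2.67081/1.24611 = 2.14331

1.2461 277.12 2.1433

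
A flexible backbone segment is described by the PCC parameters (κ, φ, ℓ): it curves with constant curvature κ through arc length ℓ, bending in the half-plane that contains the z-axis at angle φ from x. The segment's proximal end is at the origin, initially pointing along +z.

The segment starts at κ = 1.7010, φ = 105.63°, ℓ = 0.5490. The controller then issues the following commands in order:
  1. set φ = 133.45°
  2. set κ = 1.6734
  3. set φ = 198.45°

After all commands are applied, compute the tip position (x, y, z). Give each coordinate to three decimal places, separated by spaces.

-0.223 -0.074 0.475

initial: κ=1.7010, φ=105.63°, ℓ=0.5490
cmd 1: set φ=133.45° → (κ,φ,ℓ)=(1.7010,133.45°,0.5490) → tip=(-0.1638,0.1730,0.4726)
cmd 2: set κ=1.6734 → (κ,φ,ℓ)=(1.6734,133.45°,0.5490) → tip=(-0.1616,0.1706,0.4750)
cmd 3: set φ=198.45° → (κ,φ,ℓ)=(1.6734,198.45°,0.5490) → tip=(-0.2229,-0.0744,0.4750)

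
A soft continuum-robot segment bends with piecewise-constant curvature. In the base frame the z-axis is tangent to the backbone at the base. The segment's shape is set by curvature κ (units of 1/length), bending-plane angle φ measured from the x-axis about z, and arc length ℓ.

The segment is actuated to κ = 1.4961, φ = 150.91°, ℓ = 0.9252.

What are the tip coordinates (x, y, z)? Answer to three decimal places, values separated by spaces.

θ = κ·ℓ = 1.4961 × 0.9252 = 1.38419 rad
ρ = (1 − cos θ)/κ = (1 − 0.18552)/1.4961 = 0.54440
z = sin θ / κ = 0.98264/1.4961 = 0.65680
x = ρ cos φ = 0.54440 × cos(150.91°) = -0.47573
y = ρ sin φ = 0.54440 × sin(150.91°) = 0.26468

-0.476 0.265 0.657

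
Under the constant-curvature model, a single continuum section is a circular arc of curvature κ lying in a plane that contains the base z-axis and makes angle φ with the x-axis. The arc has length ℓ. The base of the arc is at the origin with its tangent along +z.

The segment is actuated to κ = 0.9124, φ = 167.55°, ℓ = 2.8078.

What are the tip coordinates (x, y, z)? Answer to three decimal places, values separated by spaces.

-1.966 0.434 0.600

θ = κ·ℓ = 0.9124 × 2.8078 = 2.56184 rad
ρ = (1 − cos θ)/κ = (1 − -0.83660)/0.9124 = 2.01293
z = sin θ / κ = 0.54782/0.9124 = 0.60042
x = ρ cos φ = 2.01293 × cos(167.55°) = -1.96559
y = ρ sin φ = 2.01293 × sin(167.55°) = 0.43396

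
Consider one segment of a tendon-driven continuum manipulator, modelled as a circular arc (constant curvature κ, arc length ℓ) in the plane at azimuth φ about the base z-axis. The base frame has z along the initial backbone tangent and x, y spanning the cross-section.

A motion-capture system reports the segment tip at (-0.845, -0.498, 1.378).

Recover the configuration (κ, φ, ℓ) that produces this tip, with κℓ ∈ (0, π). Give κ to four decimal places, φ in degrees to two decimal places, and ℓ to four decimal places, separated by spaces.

ρ = √(x²+y²) = √(-0.845² + -0.498²) = 0.98083
φ = atan2(y, x) mod 360° = atan2(-0.498, -0.845) = 210.5129°
|p|² = ρ² + z² = 0.98083² + 1.378² = 2.86091
κ = 2ρ / |p|² = 2×0.98083 / 2.86091 = 0.68568
θ = 2·atan2(ρ, z) = 2·atan2(0.98083, 1.378) = 1.23717 rad
ℓ = θ/κ = 1.23717/0.68568 = 1.80431

0.6857 210.51 1.8043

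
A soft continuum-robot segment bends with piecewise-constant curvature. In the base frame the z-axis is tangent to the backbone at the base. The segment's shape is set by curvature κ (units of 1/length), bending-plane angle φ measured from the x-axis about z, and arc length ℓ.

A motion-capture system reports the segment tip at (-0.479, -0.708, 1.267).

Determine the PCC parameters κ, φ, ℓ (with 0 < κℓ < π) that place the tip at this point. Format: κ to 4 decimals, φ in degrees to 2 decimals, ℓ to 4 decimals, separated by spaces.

ρ = √(x²+y²) = √(-0.479² + -0.708²) = 0.85481
φ = atan2(y, x) mod 360° = atan2(-0.708, -0.479) = 235.9195°
|p|² = ρ² + z² = 0.85481² + 1.267² = 2.33599
κ = 2ρ / |p|² = 2×0.85481 / 2.33599 = 0.73186
θ = 2·atan2(ρ, z) = 2·atan2(0.85481, 1.267) = 1.18705 rad
ℓ = θ/κ = 1.18705/0.73186 = 1.62196

0.7319 235.92 1.6220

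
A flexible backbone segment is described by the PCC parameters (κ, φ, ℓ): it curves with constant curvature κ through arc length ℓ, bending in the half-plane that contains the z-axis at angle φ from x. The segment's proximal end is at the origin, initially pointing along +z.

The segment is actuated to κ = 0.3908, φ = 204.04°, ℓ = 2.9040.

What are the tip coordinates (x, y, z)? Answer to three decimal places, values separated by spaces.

-1.350 -0.602 2.320

θ = κ·ℓ = 0.3908 × 2.9040 = 1.13488 rad
ρ = (1 − cos θ)/κ = (1 − 0.42224)/0.3908 = 1.47841
z = sin θ / κ = 0.90648/0.3908 = 2.31956
x = ρ cos φ = 1.47841 × cos(204.04°) = -1.35017
y = ρ sin φ = 1.47841 × sin(204.04°) = -0.60227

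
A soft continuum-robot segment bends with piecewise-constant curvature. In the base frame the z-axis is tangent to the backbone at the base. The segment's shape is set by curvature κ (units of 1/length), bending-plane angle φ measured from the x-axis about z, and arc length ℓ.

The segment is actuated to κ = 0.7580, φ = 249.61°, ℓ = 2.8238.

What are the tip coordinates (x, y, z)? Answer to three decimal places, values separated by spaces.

θ = κ·ℓ = 0.7580 × 2.8238 = 2.14044 rad
ρ = (1 − cos θ)/κ = (1 − -0.53933)/0.7580 = 2.03078
z = sin θ / κ = 0.84209/0.7580 = 1.11094
x = ρ cos φ = 2.03078 × cos(249.61°) = -0.70754
y = ρ sin φ = 2.03078 × sin(249.61°) = -1.90354

-0.708 -1.904 1.111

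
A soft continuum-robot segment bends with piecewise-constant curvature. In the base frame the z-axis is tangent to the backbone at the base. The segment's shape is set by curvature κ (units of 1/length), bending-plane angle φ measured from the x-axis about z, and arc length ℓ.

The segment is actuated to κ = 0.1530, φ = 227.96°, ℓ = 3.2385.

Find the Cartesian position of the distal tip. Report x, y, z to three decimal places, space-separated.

θ = κ·ℓ = 0.1530 × 3.2385 = 0.49549 rad
ρ = (1 − cos θ)/κ = (1 − 0.87974)/0.1530 = 0.78604
z = sin θ / κ = 0.47546/0.1530 = 3.10760
x = ρ cos φ = 0.78604 × cos(227.96°) = -0.52637
y = ρ sin φ = 0.78604 × sin(227.96°) = -0.58378

-0.526 -0.584 3.108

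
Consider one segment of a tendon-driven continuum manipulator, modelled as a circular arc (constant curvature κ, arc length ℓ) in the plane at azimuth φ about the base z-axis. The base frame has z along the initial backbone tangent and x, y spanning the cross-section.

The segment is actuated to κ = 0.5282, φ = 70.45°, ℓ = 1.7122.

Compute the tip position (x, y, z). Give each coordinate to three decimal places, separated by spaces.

θ = κ·ℓ = 0.5282 × 1.7122 = 0.90438 rad
ρ = (1 − cos θ)/κ = (1 − 0.61817)/0.5282 = 0.72289
z = sin θ / κ = 0.78604/0.5282 = 1.48816
x = ρ cos φ = 0.72289 × cos(70.45°) = 0.24190
y = ρ sin φ = 0.72289 × sin(70.45°) = 0.68121

0.242 0.681 1.488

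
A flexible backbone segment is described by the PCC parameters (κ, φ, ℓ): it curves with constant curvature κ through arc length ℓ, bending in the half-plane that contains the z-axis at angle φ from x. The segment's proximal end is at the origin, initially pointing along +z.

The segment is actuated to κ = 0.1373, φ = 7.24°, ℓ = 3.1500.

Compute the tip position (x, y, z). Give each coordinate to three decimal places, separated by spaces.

0.665 0.085 3.053

θ = κ·ℓ = 0.1373 × 3.1500 = 0.43250 rad
ρ = (1 − cos θ)/κ = (1 − 0.90792)/0.1373 = 0.67063
z = sin θ / κ = 0.41914/0.1373 = 3.05271
x = ρ cos φ = 0.67063 × cos(7.24°) = 0.66528
y = ρ sin φ = 0.67063 × sin(7.24°) = 0.08452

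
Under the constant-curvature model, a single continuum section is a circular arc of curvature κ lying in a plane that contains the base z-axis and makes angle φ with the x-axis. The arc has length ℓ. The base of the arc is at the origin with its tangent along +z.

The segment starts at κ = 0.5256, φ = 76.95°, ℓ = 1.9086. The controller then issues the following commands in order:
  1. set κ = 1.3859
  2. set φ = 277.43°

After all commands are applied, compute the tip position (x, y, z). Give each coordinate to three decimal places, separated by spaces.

0.175 -1.345 0.344

initial: κ=0.5256, φ=76.95°, ℓ=1.9086
cmd 1: set κ=1.3859 → (κ,φ,ℓ)=(1.3859,76.95°,1.9086) → tip=(0.3062,1.3210,0.3437)
cmd 2: set φ=277.43° → (κ,φ,ℓ)=(1.3859,277.43°,1.9086) → tip=(0.1754,-1.3446,0.3437)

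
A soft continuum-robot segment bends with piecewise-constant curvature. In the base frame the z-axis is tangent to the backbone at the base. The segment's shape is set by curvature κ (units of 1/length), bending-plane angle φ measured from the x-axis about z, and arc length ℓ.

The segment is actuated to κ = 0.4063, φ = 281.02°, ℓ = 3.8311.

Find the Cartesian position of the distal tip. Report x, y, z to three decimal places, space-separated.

θ = κ·ℓ = 0.4063 × 3.8311 = 1.55658 rad
ρ = (1 − cos θ)/κ = (1 − 0.01422)/0.4063 = 2.42624
z = sin θ / κ = 0.99990/0.4063 = 2.46099
x = ρ cos φ = 2.42624 × cos(281.02°) = 0.46378
y = ρ sin φ = 2.42624 × sin(281.02°) = -2.38150

0.464 -2.381 2.461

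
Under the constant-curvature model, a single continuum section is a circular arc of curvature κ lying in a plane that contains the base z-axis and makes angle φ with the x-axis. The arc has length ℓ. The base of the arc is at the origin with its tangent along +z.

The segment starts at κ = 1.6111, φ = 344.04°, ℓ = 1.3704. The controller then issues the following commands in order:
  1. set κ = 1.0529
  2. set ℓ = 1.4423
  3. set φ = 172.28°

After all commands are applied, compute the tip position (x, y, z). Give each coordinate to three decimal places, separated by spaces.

-0.892 0.121 0.948

initial: κ=1.6111, φ=344.04°, ℓ=1.3704
cmd 1: set κ=1.0529 → (κ,φ,ℓ)=(1.0529,344.04°,1.3704) → tip=(0.7967,-0.2278,0.9420)
cmd 2: set ℓ=1.4423 → (κ,φ,ℓ)=(1.0529,344.04°,1.4423) → tip=(0.8655,-0.2475,0.9485)
cmd 3: set φ=172.28° → (κ,φ,ℓ)=(1.0529,172.28°,1.4423) → tip=(-0.8920,0.1209,0.9485)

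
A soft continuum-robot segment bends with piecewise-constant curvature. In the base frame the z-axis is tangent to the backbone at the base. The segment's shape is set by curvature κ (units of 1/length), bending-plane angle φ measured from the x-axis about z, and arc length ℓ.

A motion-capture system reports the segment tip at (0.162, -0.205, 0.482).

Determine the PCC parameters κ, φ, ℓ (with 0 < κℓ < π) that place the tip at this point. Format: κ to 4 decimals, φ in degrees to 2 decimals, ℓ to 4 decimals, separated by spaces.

1.7385 308.32 0.5715

ρ = √(x²+y²) = √(0.162² + -0.205²) = 0.26128
φ = atan2(y, x) mod 360° = atan2(-0.205, 0.162) = 308.3173°
|p|² = ρ² + z² = 0.26128² + 0.482² = 0.30059
κ = 2ρ / |p|² = 2×0.26128 / 0.30059 = 1.73845
θ = 2·atan2(ρ, z) = 2·atan2(0.26128, 0.482) = 0.99349 rad
ℓ = θ/κ = 0.99349/1.73845 = 0.57148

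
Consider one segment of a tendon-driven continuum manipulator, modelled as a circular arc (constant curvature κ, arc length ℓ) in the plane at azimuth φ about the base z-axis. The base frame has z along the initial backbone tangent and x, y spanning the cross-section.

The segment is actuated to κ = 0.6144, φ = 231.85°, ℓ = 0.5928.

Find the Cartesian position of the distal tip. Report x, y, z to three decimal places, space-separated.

θ = κ·ℓ = 0.6144 × 0.5928 = 0.36422 rad
ρ = (1 − cos θ)/κ = (1 − 0.93440)/0.6144 = 0.10677
z = sin θ / κ = 0.35622/0.6144 = 0.57978
x = ρ cos φ = 0.10677 × cos(231.85°) = -0.06595
y = ρ sin φ = 0.10677 × sin(231.85°) = -0.08396

-0.066 -0.084 0.580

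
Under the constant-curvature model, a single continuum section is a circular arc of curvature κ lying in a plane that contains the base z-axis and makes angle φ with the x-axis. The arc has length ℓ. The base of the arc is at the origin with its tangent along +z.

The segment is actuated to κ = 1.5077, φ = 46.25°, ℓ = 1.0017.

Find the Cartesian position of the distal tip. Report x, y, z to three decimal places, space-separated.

θ = κ·ℓ = 1.5077 × 1.0017 = 1.51026 rad
ρ = (1 − cos θ)/κ = (1 − 0.06050)/1.5077 = 0.62314
z = sin θ / κ = 0.99817/1.5077 = 0.66205
x = ρ cos φ = 0.62314 × cos(46.25°) = 0.43091
y = ρ sin φ = 0.62314 × sin(46.25°) = 0.45013

0.431 0.450 0.662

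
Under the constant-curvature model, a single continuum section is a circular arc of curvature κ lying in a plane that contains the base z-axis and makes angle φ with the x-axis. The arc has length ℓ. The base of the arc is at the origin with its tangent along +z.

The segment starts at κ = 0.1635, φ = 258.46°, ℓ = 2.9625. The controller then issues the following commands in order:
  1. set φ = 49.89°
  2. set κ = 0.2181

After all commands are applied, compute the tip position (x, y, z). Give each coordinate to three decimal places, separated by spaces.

0.595 0.707 2.761

initial: κ=0.1635, φ=258.46°, ℓ=2.9625
cmd 1: set φ=49.89° → (κ,φ,ℓ)=(0.1635,49.89°,2.9625) → tip=(0.4533,0.5381,2.8480)
cmd 2: set κ=0.2181 → (κ,φ,ℓ)=(0.2181,49.89°,2.9625) → tip=(0.5954,0.7069,2.7606)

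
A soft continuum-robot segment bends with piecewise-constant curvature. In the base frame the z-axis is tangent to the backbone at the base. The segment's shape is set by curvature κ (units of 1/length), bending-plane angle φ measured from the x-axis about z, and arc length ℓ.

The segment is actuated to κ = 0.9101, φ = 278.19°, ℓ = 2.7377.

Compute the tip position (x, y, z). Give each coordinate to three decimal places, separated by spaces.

0.281 -1.953 0.665

θ = κ·ℓ = 0.9101 × 2.7377 = 2.49158 rad
ρ = (1 − cos θ)/κ = (1 − -0.79608)/0.9101 = 1.97349
z = sin θ / κ = 0.60520/0.9101 = 0.66498
x = ρ cos φ = 1.97349 × cos(278.19°) = 0.28114
y = ρ sin φ = 1.97349 × sin(278.19°) = -1.95337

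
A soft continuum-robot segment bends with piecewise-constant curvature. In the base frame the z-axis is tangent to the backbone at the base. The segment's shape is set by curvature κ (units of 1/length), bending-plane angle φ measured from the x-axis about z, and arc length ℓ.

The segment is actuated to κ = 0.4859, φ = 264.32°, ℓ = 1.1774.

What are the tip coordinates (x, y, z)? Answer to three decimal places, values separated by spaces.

θ = κ·ℓ = 0.4859 × 1.1774 = 0.57210 rad
ρ = (1 − cos θ)/κ = (1 − 0.84077)/0.4859 = 0.32771
z = sin θ / κ = 0.54140/0.4859 = 1.11422
x = ρ cos φ = 0.32771 × cos(264.32°) = -0.03243
y = ρ sin φ = 0.32771 × sin(264.32°) = -0.32610

-0.032 -0.326 1.114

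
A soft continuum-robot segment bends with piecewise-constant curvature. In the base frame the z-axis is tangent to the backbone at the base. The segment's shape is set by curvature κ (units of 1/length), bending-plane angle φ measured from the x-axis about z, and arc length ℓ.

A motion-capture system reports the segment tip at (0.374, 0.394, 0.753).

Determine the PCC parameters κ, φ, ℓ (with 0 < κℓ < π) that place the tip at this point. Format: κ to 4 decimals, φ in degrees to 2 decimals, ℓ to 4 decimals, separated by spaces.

ρ = √(x²+y²) = √(0.374² + 0.394²) = 0.54324
φ = atan2(y, x) mod 360° = atan2(0.394, 0.374) = 46.4917°
|p|² = ρ² + z² = 0.54324² + 0.753² = 0.86212
κ = 2ρ / |p|² = 2×0.54324 / 0.86212 = 1.26025
θ = 2·atan2(ρ, z) = 2·atan2(0.54324, 0.753) = 1.24994 rad
ℓ = θ/κ = 1.24994/1.26025 = 0.99182

1.2602 46.49 0.9918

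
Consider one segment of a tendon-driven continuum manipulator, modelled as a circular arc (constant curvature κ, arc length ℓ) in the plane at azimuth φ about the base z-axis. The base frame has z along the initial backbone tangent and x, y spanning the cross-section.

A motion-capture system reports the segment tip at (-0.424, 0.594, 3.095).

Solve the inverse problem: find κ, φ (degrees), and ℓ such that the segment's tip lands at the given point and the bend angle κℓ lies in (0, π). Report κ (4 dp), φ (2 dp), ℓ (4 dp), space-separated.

0.1443 125.52 3.2085

ρ = √(x²+y²) = √(-0.424² + 0.594²) = 0.72980
φ = atan2(y, x) mod 360° = atan2(0.594, -0.424) = 125.5194°
|p|² = ρ² + z² = 0.72980² + 3.095² = 10.11164
κ = 2ρ / |p|² = 2×0.72980 / 10.11164 = 0.14435
θ = 2·atan2(ρ, z) = 2·atan2(0.72980, 3.095) = 0.46314 rad
ℓ = θ/κ = 0.46314/0.14435 = 3.20848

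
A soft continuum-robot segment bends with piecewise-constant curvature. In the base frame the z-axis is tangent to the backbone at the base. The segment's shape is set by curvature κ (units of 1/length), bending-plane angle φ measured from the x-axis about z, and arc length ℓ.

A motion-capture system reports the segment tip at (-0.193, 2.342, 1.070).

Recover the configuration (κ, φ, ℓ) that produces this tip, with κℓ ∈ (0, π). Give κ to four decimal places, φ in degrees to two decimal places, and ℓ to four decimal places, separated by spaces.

0.7049 94.71 3.2443

ρ = √(x²+y²) = √(-0.193² + 2.342²) = 2.34994
φ = atan2(y, x) mod 360° = atan2(2.342, -0.193) = 94.7110°
|p|² = ρ² + z² = 2.34994² + 1.070² = 6.66711
κ = 2ρ / |p|² = 2×2.34994 / 6.66711 = 0.70493
θ = 2·atan2(ρ, z) = 2·atan2(2.34994, 1.070) = 2.28704 rad
ℓ = θ/κ = 2.28704/0.70493 = 3.24432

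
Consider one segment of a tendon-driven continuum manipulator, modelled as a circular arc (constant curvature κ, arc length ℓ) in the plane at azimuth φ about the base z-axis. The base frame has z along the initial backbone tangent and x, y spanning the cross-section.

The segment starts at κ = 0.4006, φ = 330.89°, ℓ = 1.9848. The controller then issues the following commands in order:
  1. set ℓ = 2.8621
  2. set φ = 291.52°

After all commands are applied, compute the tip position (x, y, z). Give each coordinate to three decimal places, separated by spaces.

0.539 -1.366 2.275

initial: κ=0.4006, φ=330.89°, ℓ=1.9848
cmd 1: set ℓ=2.8621 → (κ,φ,ℓ)=(0.4006,330.89°,2.8621) → tip=(1.2832,-0.7145,2.2750)
cmd 2: set φ=291.52° → (κ,φ,ℓ)=(0.4006,291.52°,2.8621) → tip=(0.5388,-1.3663,2.2750)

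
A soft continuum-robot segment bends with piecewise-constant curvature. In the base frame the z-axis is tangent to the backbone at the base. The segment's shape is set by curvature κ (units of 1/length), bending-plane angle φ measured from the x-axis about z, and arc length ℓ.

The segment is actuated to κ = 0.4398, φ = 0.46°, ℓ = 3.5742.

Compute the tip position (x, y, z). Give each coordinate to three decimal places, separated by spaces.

θ = κ·ℓ = 0.4398 × 3.5742 = 1.57193 rad
ρ = (1 − cos θ)/κ = (1 − -0.00114)/0.4398 = 2.27635
z = sin θ / κ = 1.00000/0.4398 = 2.27376
x = ρ cos φ = 2.27635 × cos(0.46°) = 2.27627
y = ρ sin φ = 2.27635 × sin(0.46°) = 0.01828

2.276 0.018 2.274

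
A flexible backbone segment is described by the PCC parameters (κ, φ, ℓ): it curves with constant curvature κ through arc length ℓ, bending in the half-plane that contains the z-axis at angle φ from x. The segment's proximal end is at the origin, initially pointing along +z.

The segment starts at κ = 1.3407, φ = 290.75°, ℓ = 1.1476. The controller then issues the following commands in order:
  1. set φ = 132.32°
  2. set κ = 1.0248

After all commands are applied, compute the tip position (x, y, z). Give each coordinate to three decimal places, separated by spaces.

initial: κ=1.3407, φ=290.75°, ℓ=1.1476
cmd 1: set φ=132.32° → (κ,φ,ℓ)=(1.3407,132.32°,1.1476) → tip=(-0.4860,0.5337,0.7455)
cmd 2: set κ=1.0248 → (κ,φ,ℓ)=(1.0248,132.32°,1.1476) → tip=(-0.4043,0.4440,0.9008)

-0.404 0.444 0.901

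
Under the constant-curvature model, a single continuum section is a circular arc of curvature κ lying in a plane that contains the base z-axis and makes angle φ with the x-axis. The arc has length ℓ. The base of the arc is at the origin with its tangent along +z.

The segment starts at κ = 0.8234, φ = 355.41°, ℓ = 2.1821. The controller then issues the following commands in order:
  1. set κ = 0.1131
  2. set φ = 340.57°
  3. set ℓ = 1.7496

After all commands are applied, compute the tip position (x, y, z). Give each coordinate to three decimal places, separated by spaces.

0.163 -0.057 1.738

initial: κ=0.8234, φ=355.41°, ℓ=2.1821
cmd 1: set κ=0.1131 → (κ,φ,ℓ)=(0.1131,355.41°,2.1821) → tip=(0.2670,-0.0214,2.1600)
cmd 2: set φ=340.57° → (κ,φ,ℓ)=(0.1131,340.57°,2.1821) → tip=(0.2526,-0.0891,2.1600)
cmd 3: set ℓ=1.7496 → (κ,φ,ℓ)=(0.1131,340.57°,1.7496) → tip=(0.1627,-0.0574,1.7382)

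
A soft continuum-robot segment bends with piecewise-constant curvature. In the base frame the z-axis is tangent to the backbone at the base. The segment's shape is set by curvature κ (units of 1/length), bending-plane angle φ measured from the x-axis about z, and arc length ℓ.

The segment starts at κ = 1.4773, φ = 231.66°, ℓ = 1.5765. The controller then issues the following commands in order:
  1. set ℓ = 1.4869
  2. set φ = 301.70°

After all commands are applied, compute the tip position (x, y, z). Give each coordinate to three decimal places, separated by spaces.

0.564 -0.913 0.549

initial: κ=1.4773, φ=231.66°, ℓ=1.5765
cmd 1: set ℓ=1.4869 → (κ,φ,ℓ)=(1.4773,231.66°,1.4869) → tip=(-0.6659,-0.8419,0.5486)
cmd 2: set φ=301.70° → (κ,φ,ℓ)=(1.4773,301.70°,1.4869) → tip=(0.5640,-0.9133,0.5486)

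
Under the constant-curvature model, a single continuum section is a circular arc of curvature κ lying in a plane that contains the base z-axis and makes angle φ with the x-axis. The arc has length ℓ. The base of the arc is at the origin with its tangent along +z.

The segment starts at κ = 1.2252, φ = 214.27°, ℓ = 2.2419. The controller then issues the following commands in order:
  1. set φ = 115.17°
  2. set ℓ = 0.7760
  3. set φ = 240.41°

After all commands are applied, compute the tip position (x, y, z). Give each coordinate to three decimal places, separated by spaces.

initial: κ=1.2252, φ=214.27°, ℓ=2.2419
cmd 1: set φ=115.17° → (κ,φ,ℓ)=(1.2252,115.17°,2.2419) → tip=(-0.6676,1.4206,0.3139)
cmd 2: set ℓ=0.7760 → (κ,φ,ℓ)=(1.2252,115.17°,0.7760) → tip=(-0.1454,0.3095,0.6643)
cmd 3: set φ=240.41° → (κ,φ,ℓ)=(1.2252,240.41°,0.7760) → tip=(-0.1688,-0.2973,0.6643)

-0.169 -0.297 0.664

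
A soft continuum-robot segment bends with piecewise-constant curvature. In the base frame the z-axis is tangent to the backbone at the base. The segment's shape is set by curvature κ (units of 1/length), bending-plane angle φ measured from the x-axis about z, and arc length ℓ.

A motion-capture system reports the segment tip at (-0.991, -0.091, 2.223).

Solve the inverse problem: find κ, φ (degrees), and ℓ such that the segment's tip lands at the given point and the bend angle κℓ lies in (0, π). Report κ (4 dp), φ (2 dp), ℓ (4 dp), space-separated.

ρ = √(x²+y²) = √(-0.991² + -0.091²) = 0.99517
φ = atan2(y, x) mod 360° = atan2(-0.091, -0.991) = 185.2466°
|p|² = ρ² + z² = 0.99517² + 2.223² = 5.93209
κ = 2ρ / |p|² = 2×0.99517 / 5.93209 = 0.33552
θ = 2·atan2(ρ, z) = 2·atan2(0.99517, 2.223) = 0.84183 rad
ℓ = θ/κ = 0.84183/0.33552 = 2.50902

0.3355 185.25 2.5090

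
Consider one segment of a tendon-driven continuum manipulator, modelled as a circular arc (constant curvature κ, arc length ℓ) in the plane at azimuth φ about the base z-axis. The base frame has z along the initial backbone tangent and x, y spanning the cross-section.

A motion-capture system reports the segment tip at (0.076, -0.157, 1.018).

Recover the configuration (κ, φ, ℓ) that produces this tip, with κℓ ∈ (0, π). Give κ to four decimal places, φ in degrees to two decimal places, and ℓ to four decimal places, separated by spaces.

ρ = √(x²+y²) = √(0.076² + -0.157²) = 0.17443
φ = atan2(y, x) mod 360° = atan2(-0.157, 0.076) = 295.8305°
|p|² = ρ² + z² = 0.17443² + 1.018² = 1.06675
κ = 2ρ / |p|² = 2×0.17443 / 1.06675 = 0.32703
θ = 2·atan2(ρ, z) = 2·atan2(0.17443, 1.018) = 0.33939 rad
ℓ = θ/κ = 0.33939/0.32703 = 1.03781

0.3270 295.83 1.0378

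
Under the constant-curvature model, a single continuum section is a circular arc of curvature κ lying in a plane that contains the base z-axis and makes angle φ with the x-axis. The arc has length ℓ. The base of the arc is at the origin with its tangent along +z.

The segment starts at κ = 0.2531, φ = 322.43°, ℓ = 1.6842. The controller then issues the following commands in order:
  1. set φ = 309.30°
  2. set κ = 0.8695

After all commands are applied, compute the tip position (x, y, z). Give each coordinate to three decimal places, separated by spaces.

initial: κ=0.2531, φ=322.43°, ℓ=1.6842
cmd 1: set φ=309.30° → (κ,φ,ℓ)=(0.2531,309.30°,1.6842) → tip=(0.2239,-0.2736,1.6337)
cmd 2: set κ=0.8695 → (κ,φ,ℓ)=(0.8695,309.30°,1.6842) → tip=(0.6511,-0.7955,1.1436)

0.651 -0.795 1.144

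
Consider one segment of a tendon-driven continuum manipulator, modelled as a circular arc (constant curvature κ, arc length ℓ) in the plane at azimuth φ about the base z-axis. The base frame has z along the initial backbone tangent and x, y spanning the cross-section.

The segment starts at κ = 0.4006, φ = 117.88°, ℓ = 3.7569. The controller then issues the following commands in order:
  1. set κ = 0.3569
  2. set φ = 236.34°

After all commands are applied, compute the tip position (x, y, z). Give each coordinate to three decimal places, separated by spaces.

-1.199 -1.801 2.728

initial: κ=0.4006, φ=117.88°, ℓ=3.7569
cmd 1: set κ=0.3569 → (κ,φ,ℓ)=(0.3569,117.88°,3.7569) → tip=(-1.0116,1.9122,2.7281)
cmd 2: set φ=236.34° → (κ,φ,ℓ)=(0.3569,236.34°,3.7569) → tip=(-1.1990,-1.8006,2.7281)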